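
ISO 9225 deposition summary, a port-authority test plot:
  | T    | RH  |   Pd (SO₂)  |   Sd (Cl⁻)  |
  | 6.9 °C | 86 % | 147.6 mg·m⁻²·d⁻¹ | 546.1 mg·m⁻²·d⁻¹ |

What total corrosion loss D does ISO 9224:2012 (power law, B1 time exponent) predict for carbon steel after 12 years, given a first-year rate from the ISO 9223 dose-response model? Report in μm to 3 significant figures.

D(12) = 725 μm

carbon steel: f(T) = +0.150·(T−10) [T≤10 °C] = -0.4650
  sulphur-dioxide contribution → 83.36 μm/a
  chloride contribution → 114.3 μm/a
  total first-year rate 197.7 μm/a
Power-law: D(12) = r_corr · 12^0.523
  D(12) = 197.7 × 12^0.523 = 197.7 × 3.668 = 725 μm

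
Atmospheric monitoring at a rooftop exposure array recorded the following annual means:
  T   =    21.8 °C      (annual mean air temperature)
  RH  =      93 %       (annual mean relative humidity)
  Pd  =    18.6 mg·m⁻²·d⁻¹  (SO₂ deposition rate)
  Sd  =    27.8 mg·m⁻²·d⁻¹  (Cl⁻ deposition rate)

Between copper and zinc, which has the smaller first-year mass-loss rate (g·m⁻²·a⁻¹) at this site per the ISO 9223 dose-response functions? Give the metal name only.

zinc

copper: temperature factor f = -0.080·(11.8) = -0.9440
  SO₂ term: 0.0053·18.6^0.26·exp(0.059·93-0.9440) = 1.065
  Sd branch = 0.01025·Sd^0.27·e^(0.036·RH+0.049·T) = 2.082 μm/a
  r_corr = 1.065 + 2.082 = 3.147 μm/a
  mass loss = 3.147 μm/a × 8.96 g/cm³ = 28.2 g·m⁻²·a⁻¹
zinc: f(T) = -0.071·(T−10) [T>10 °C] = -0.8378
  Pd branch = 0.0129·Pd^0.44·e^(0.046·RH+f) = 1.456 μm/a
  Cl⁻ term: 0.0175·27.8^0.57·exp(0.008·93+0.085·21.8) = 1.563
  r_corr = 1.456 + 1.563 = 3.019 μm/a
  mass loss = 3.019 μm/a × 7.14 g/cm³ = 21.56 g·m⁻²·a⁻¹
Ordering by g·m⁻²·a⁻¹: copper (28.2) > zinc (21.6)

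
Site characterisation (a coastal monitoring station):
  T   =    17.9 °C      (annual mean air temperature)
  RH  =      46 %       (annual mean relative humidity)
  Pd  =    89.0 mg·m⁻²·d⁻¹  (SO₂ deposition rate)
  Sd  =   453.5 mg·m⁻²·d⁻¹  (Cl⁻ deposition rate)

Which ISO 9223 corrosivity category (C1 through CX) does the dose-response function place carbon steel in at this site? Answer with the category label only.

carbon steel: temperature factor f = -0.054·(7.9) = -0.4266
  Pd branch = 1.77·Pd^0.52·e^(0.02·RH+f) = 29.92 μm/a
  Sd branch = 0.102·Sd^0.62·e^(0.033·RH+0.04·T) = 42.26 μm/a
  r_corr = 29.92 + 42.26 = 72.17 μm/a
Category bounds: 50…80 μm/a bracket r_corr ⇒ C4

C4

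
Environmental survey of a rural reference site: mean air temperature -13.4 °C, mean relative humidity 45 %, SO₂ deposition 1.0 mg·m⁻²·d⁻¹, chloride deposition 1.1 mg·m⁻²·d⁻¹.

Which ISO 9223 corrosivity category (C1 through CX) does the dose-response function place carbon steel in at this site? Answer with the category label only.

carbon steel: f(T) = +0.150·(T−10) [T≤10 °C] = -3.5100
  sulphur-dioxide contribution → 0.1302 μm/a
  chloride contribution → 0.2795 μm/a
  ⇒ r_corr(carbon steel) = 0.4097 μm/a
ISO 9223 Table 2 (carbon steel): 0 < 0.41 ≤ 1.3 μm/a ⇒ C1

C1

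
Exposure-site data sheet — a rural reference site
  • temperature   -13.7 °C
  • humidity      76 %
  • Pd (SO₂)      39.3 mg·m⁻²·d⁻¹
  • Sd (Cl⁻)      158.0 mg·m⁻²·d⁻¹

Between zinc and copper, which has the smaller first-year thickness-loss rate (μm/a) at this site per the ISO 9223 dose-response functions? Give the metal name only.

copper

zinc: T≤10 °C ⇒ hinge +0.038·(-13.7−10) = -0.9006
  SO₂ term: 0.0129·39.3^0.44·exp(0.046·76-0.9006) = 0.8695
  Sd branch = 0.0175·Sd^0.57·e^(0.008·RH+0.085·T) = 0.1797 μm/a
  r_corr = 0.8695 + 0.1797 = 1.049 μm/a
copper: f(T) = +0.126·(T−10) [T≤10 °C] = -2.9862
  SO₂ term: 0.0053·39.3^0.26·exp(0.059·76-2.9862) = 0.06156
  Cl⁻ term: 0.01025·158.0^0.27·exp(0.036·76+0.049·-13.7) = 0.317
  sum: 0.06156 + 0.317 → r_corr = 0.3786 μm/a
Ordering by μm/a: zinc (1.05) > copper (0.379)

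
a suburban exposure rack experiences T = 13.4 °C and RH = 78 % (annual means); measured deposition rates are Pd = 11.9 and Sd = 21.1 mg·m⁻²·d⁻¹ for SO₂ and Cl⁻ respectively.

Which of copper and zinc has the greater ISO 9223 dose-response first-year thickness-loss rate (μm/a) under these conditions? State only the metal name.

zinc

copper: temperature factor f = -0.080·(3.4) = -0.2720
  sulphur-dioxide contribution → 0.7663 μm/a
  chloride contribution → 0.7463 μm/a
  total first-year rate 1.513 μm/a
zinc: temperature factor f = -0.071·(3.4) = -0.2414
  sulphur-dioxide contribution → 1.09 μm/a
  chloride contribution → 0.5801 μm/a
  ⇒ r_corr(zinc) = 1.67 μm/a
Ordering by μm/a: zinc (1.67) > copper (1.51)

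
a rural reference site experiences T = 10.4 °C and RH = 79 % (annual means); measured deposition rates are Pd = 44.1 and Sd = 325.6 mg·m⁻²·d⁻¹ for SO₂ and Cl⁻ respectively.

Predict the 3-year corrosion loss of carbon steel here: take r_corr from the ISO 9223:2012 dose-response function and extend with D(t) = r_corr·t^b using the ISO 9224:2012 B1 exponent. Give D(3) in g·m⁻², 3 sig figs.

carbon steel: f(T) = -0.054·(T−10) [T>10 °C] = -0.0216
  SO₂ term: 1.77·44.1^0.52·exp(0.02·79-0.0216) = 60.24
  Sd branch = 0.102·Sd^0.62·e^(0.033·RH+0.04·T) = 75.74 μm/a
  sum: 60.24 + 75.74 → r_corr = 136 μm/a
Long-term exponent b (ISO 9224 Table 2, B1) = 0.523
  D(3) = 136 × 3^0.523 = 136 × 1.776 = 241.6 μm
  Mass loss = 241.6 μm × 7.85 g/cm³ = 1896 g·m⁻²

D(3) = 1.90e+03 g·m⁻²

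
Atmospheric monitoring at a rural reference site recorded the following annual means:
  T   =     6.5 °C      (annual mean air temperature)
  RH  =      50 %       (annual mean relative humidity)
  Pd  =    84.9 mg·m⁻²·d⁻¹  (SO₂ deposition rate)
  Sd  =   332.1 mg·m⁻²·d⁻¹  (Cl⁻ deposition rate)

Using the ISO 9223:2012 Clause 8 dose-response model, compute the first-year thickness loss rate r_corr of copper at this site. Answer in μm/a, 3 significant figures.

r_corr = 0.616 μm/a

copper: T≤10 °C ⇒ hinge +0.126·(6.5−10) = -0.4410
  Pd branch = 0.0053·Pd^0.26·e^(0.059·RH+f) = 0.2067 μm/a
  Sd branch = 0.01025·Sd^0.27·e^(0.036·RH+0.049·T) = 0.4088 μm/a
  r_corr = 0.2067 + 0.4088 = 0.6156 μm/a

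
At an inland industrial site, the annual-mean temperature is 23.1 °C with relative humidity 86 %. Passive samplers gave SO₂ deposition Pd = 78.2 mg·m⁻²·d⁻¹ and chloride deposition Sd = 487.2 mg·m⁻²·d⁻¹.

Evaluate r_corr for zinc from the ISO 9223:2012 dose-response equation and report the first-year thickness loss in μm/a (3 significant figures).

r_corr = 10.3 μm/a

zinc: T>10 °C ⇒ hinge -0.071·(23.1−10) = -0.9301
  Pd branch = 0.0129·Pd^0.44·e^(0.046·RH+f) = 1.81 μm/a
  Cl⁻ term: 0.0175·487.2^0.57·exp(0.008·86+0.085·23.1) = 8.444
  r_corr = 1.81 + 8.444 = 10.25 μm/a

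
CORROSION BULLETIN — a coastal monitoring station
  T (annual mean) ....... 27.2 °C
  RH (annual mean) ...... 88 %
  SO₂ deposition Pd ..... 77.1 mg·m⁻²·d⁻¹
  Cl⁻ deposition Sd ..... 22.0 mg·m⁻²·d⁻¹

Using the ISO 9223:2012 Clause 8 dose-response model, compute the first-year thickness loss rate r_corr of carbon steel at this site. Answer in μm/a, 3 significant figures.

r_corr = 76.5 μm/a

carbon steel: T>10 °C ⇒ hinge -0.054·(27.2−10) = -0.9288
  Pd branch = 1.77·Pd^0.52·e^(0.02·RH+f) = 38.92 μm/a
  Sd branch = 0.102·Sd^0.62·e^(0.033·RH+0.04·T) = 37.55 μm/a
  sum: 38.92 + 37.55 → r_corr = 76.47 μm/a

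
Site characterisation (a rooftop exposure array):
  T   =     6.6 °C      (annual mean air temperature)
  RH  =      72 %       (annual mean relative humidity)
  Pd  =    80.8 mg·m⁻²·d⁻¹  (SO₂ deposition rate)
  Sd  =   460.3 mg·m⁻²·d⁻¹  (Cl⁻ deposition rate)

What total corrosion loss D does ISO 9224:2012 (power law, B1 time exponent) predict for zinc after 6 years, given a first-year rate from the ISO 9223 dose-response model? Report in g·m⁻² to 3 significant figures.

D(6) = 121 g·m⁻²

zinc: f(T) = +0.038·(T−10) [T≤10 °C] = -0.1292
  Pd branch = 0.0129·Pd^0.44·e^(0.046·RH+f) = 2.148 μm/a
  Sd branch = 0.0175·Sd^0.57·e^(0.008·RH+0.085·T) = 1.798 μm/a
  sum: 2.148 + 1.798 → r_corr = 3.946 μm/a
ISO 9224: D(t) = r_corr · t^b with b = 0.813 (zinc, B1)
  D(6) = 3.946 × 6^0.813 = 3.946 × 4.292 = 16.94 μm
  Mass loss = 16.94 μm × 7.14 g/cm³ = 120.9 g·m⁻²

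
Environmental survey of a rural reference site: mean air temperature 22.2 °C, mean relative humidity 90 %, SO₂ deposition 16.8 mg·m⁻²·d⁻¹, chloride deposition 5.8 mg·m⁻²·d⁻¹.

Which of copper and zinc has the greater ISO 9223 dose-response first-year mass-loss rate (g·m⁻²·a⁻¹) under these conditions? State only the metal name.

copper

copper: f(T) = -0.080·(T−10) [T>10 °C] = -0.9760
  SO₂ term: 0.0053·16.8^0.26·exp(0.059·90-0.9760) = 0.8416
  Sd branch = 0.01025·Sd^0.27·e^(0.036·RH+0.049·T) = 1.249 μm/a
  r_corr = 0.8416 + 1.249 = 2.09 μm/a
  mass loss = 2.09 μm/a × 8.96 g/cm³ = 18.73 g·m⁻²·a⁻¹
zinc: temperature factor f = -0.071·(12.2) = -0.8662
  Pd branch = 0.0129·Pd^0.44·e^(0.046·RH+f) = 1.179 μm/a
  Sd branch = 0.0175·Sd^0.57·e^(0.008·RH+0.085·T) = 0.6462 μm/a
  sum: 1.179 + 0.6462 → r_corr = 1.825 μm/a
  mass loss = 1.825 μm/a × 7.14 g/cm³ = 13.03 g·m⁻²·a⁻¹
Ordering by g·m⁻²·a⁻¹: copper (18.7) > zinc (13)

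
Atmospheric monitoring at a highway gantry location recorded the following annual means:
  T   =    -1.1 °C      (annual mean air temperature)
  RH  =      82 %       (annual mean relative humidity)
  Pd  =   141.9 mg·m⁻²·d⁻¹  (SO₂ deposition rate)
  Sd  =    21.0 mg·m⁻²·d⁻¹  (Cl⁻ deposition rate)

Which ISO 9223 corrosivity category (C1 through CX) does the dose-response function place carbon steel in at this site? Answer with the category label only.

carbon steel: temperature factor f = +0.150·(-11.1) = -1.6650
  SO₂ term: 1.77·141.9^0.52·exp(0.02·82-1.6650) = 22.71
  Sd branch = 0.102·Sd^0.62·e^(0.033·RH+0.04·T) = 9.649 μm/a
  r_corr = 22.71 + 9.649 = 32.36 μm/a
32.4 μm/a falls in (25, 50] for carbon steel → category C3

C3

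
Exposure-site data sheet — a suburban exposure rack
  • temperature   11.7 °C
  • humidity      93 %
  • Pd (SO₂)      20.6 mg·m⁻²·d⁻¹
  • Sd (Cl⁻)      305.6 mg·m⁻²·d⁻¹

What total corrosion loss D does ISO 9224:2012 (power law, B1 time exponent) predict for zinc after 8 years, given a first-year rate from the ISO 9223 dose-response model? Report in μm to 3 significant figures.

zinc: T>10 °C ⇒ hinge -0.071·(11.7−10) = -0.1207
  SO₂ term: 0.0129·20.6^0.44·exp(0.046·93-0.1207) = 3.12
  Sd branch = 0.0175·Sd^0.57·e^(0.008·RH+0.085·T) = 2.598 μm/a
  sum: 3.12 + 2.598 → r_corr = 5.718 μm/a
Long-term exponent b (ISO 9224 Table 2, B1) = 0.813
  D(8) = 5.718 × 8^0.813 = 5.718 × 5.423 = 31.01 μm

D(8) = 31.0 μm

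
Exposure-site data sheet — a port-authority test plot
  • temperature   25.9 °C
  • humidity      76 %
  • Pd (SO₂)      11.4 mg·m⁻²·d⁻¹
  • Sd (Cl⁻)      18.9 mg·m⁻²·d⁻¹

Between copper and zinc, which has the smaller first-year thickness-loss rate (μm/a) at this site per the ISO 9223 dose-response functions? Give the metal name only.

copper

copper: f(T) = -0.080·(T−10) [T>10 °C] = -1.2720
  Pd branch = 0.0053·Pd^0.26·e^(0.059·RH+f) = 0.2478 μm/a
  Sd branch = 0.01025·Sd^0.27·e^(0.036·RH+0.049·T) = 1.244 μm/a
  r_corr = 0.2478 + 1.244 = 1.492 μm/a
zinc: f(T) = -0.071·(T−10) [T>10 °C] = -1.1289
  Pd branch = 0.0129·Pd^0.44·e^(0.046·RH+f) = 0.4015 μm/a
  Sd branch = 0.0175·Sd^0.57·e^(0.008·RH+0.085·T) = 1.552 μm/a
  r_corr = 0.4015 + 1.552 = 1.953 μm/a
Ordering by μm/a: zinc (1.95) > copper (1.49)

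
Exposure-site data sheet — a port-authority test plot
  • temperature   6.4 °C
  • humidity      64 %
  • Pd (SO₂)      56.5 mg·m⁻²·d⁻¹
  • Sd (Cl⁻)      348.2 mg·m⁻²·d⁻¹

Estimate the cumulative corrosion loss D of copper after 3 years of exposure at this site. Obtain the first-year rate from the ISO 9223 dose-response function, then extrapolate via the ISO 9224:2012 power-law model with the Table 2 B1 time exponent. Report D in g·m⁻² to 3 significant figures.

copper: T≤10 °C ⇒ hinge +0.126·(6.4−10) = -0.4536
  sulphur-dioxide contribution → 0.4195 μm/a
  chloride contribution → 0.6821 μm/a
  total first-year rate 1.102 μm/a
Long-term exponent b (ISO 9224 Table 2, B1) = 0.667
  D(3) = 1.102 × 3^0.667 = 1.102 × 2.081 = 2.292 μm
  Mass loss = 2.292 μm × 8.96 g/cm³ = 20.54 g·m⁻²

D(3) = 20.5 g·m⁻²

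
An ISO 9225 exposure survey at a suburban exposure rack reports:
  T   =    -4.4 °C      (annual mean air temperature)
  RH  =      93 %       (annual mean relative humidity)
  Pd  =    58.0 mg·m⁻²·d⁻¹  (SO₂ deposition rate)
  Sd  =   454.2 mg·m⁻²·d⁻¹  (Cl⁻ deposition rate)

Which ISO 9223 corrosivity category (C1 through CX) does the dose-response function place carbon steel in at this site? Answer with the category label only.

carbon steel: f(T) = +0.150·(T−10) [T≤10 °C] = -2.1600
  SO₂ term: 1.77·58.0^0.52·exp(0.02·93-2.1600) = 10.83
  Sd branch = 0.102·Sd^0.62·e^(0.033·RH+0.04·T) = 81.75 μm/a
  sum: 10.83 + 81.75 → r_corr = 92.58 μm/a
92.6 μm/a falls in (80, 200] for carbon steel → category C5

C5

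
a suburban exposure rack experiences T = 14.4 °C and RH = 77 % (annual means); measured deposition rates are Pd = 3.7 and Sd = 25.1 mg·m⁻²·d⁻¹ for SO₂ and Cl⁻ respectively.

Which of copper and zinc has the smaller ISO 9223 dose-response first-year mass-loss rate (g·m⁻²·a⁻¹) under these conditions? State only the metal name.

copper: T>10 °C ⇒ hinge -0.080·(14.4−10) = -0.3520
  SO₂ term: 0.0053·3.7^0.26·exp(0.059·77-0.3520) = 0.4922
  Sd branch = 0.01025·Sd^0.27·e^(0.036·RH+0.049·T) = 0.7924 μm/a
  r_corr = 0.4922 + 0.7924 = 1.285 μm/a
  mass loss = 1.285 μm/a × 8.96 g/cm³ = 11.51 g·m⁻²·a⁻¹
zinc: temperature factor f = -0.071·(4.4) = -0.3124
  SO₂ term: 0.0129·3.7^0.44·exp(0.046·77-0.3124) = 0.5797
  Cl⁻ term: 0.0175·25.1^0.57·exp(0.008·77+0.085·14.4) = 0.6918
  r_corr = 0.5797 + 0.6918 = 1.271 μm/a
  mass loss = 1.271 μm/a × 7.14 g/cm³ = 9.078 g·m⁻²·a⁻¹
Ordering by g·m⁻²·a⁻¹: copper (11.5) > zinc (9.08)

zinc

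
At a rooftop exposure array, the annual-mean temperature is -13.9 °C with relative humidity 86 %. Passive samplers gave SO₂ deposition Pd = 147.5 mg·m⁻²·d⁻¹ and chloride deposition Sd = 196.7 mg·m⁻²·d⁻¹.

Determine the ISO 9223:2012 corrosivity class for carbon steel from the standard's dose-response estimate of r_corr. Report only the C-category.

carbon steel: temperature factor f = +0.150·(-23.9) = -3.5850
  SO₂ term: 1.77·147.5^0.52·exp(0.02·86-3.5850) = 3.679
  Sd branch = 0.102·Sd^0.62·e^(0.033·RH+0.04·T) = 26.41 μm/a
  sum: 3.679 + 26.41 → r_corr = 30.09 μm/a
30.1 μm/a falls in (25, 50] for carbon steel → category C3

C3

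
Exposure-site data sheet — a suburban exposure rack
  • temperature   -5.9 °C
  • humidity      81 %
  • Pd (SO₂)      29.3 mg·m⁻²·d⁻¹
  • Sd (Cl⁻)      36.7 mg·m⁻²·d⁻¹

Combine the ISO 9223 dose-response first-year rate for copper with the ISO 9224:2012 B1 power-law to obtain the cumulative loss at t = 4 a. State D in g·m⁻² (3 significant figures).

D(4) = 13.1 g·m⁻²

copper: T≤10 °C ⇒ hinge +0.126·(-5.9−10) = -2.0034
  Pd branch = 0.0053·Pd^0.26·e^(0.059·RH+f) = 0.2047 μm/a
  Cl⁻ term: 0.01025·36.7^0.27·exp(0.036·81+0.049·-5.9) = 0.375
  sum: 0.2047 + 0.375 → r_corr = 0.5797 μm/a
Long-term exponent b (ISO 9224 Table 2, B1) = 0.667
  D(4) = 0.5797 × 4^0.667 = 0.5797 × 2.521 = 1.461 μm
  Mass loss = 1.461 μm × 8.96 g/cm³ = 13.09 g·m⁻²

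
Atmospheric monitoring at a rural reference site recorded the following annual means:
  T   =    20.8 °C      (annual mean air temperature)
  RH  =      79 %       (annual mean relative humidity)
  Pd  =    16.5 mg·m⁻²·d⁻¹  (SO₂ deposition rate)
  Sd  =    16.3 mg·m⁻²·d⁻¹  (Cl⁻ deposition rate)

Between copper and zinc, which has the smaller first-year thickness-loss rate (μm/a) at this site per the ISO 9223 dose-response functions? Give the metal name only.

copper: temperature factor f = -0.080·(10.8) = -0.8640
  Pd branch = 0.0053·Pd^0.26·e^(0.059·RH+f) = 0.4896 μm/a
  Cl⁻ term: 0.01025·16.3^0.27·exp(0.036·79+0.049·20.8) = 1.037
  sum: 0.4896 + 1.037 → r_corr = 1.527 μm/a
zinc: f(T) = -0.071·(T−10) [T>10 °C] = -0.7668
  SO₂ term: 0.0129·16.5^0.44·exp(0.046·79-0.7668) = 0.7789
  Cl⁻ term: 0.0175·16.3^0.57·exp(0.008·79+0.085·20.8) = 0.9469
  r_corr = 0.7789 + 0.9469 = 1.726 μm/a
Ordering by μm/a: zinc (1.73) > copper (1.53)

copper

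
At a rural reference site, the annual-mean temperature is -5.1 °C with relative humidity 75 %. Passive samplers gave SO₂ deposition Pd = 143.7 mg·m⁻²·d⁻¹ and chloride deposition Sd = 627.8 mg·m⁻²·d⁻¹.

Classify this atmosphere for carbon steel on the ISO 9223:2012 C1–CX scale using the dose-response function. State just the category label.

carbon steel: f(T) = +0.150·(T−10) [T≤10 °C] = -2.2650
  Pd branch = 1.77·Pd^0.52·e^(0.02·RH+f) = 10.9 μm/a
  Sd branch = 0.102·Sd^0.62·e^(0.033·RH+0.04·T) = 53.65 μm/a
  r_corr = 10.9 + 53.65 = 64.55 μm/a
64.6 μm/a falls in (50, 80] for carbon steel → category C4

C4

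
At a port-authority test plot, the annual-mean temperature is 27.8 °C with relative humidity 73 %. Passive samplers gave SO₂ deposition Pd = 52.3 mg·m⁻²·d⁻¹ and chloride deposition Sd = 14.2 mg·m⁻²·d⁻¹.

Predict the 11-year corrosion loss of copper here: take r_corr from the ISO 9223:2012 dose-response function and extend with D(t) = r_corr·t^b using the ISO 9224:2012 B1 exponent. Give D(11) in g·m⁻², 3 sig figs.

D(11) = 62.1 g·m⁻²

copper: T>10 °C ⇒ hinge -0.080·(27.8−10) = -1.4240
  sulphur-dioxide contribution → 0.2649 μm/a
  chloride contribution → 1.134 μm/a
  ⇒ r_corr(copper) = 1.399 μm/a
ISO 9224: D(t) = r_corr · t^b with b = 0.667 (copper, B1)
  D(11) = 1.399 × 11^0.667 = 1.399 × 4.95 = 6.927 μm
  Mass loss = 6.927 μm × 8.96 g/cm³ = 62.06 g·m⁻²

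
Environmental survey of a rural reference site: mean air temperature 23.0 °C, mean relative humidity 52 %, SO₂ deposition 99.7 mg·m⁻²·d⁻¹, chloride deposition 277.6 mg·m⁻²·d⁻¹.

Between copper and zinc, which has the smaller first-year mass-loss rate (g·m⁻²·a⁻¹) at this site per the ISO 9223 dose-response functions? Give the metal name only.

copper: T>10 °C ⇒ hinge -0.080·(23.0−10) = -1.0400
  SO₂ term: 0.0053·99.7^0.26·exp(0.059·52-1.0400) = 0.1333
  Sd branch = 0.01025·Sd^0.27·e^(0.036·RH+0.049·T) = 0.9395 μm/a
  sum: 0.1333 + 0.9395 → r_corr = 1.073 μm/a
  mass loss = 1.073 μm/a × 8.96 g/cm³ = 9.612 g·m⁻²·a⁻¹
zinc: f(T) = -0.071·(T−10) [T>10 °C] = -0.9230
  Pd branch = 0.0129·Pd^0.44·e^(0.046·RH+f) = 0.4246 μm/a
  Cl⁻ term: 0.0175·277.6^0.57·exp(0.008·52+0.085·23.0) = 4.629
  r_corr = 0.4246 + 4.629 = 5.054 μm/a
  mass loss = 5.054 μm/a × 7.14 g/cm³ = 36.08 g·m⁻²·a⁻¹
Ordering by g·m⁻²·a⁻¹: zinc (36.1) > copper (9.61)

copper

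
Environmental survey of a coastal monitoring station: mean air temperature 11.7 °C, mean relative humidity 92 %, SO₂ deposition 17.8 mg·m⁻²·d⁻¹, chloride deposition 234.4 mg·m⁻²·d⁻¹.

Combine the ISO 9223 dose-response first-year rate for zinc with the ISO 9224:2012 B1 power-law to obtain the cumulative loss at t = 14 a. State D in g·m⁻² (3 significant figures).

zinc: temperature factor f = -0.071·(1.7) = -0.1207
  SO₂ term: 0.0129·17.8^0.44·exp(0.046·92-0.1207) = 2.794
  Cl⁻ term: 0.0175·234.4^0.57·exp(0.008·92+0.085·11.7) = 2.215
  sum: 2.794 + 2.215 → r_corr = 5.01 μm/a
ISO 9224: D(t) = r_corr · t^b with b = 0.813 (zinc, B1)
  D(14) = 5.01 × 14^0.813 = 5.01 × 8.547 = 42.82 μm
  Mass loss = 42.82 μm × 7.14 g/cm³ = 305.7 g·m⁻²

D(14) = 306 g·m⁻²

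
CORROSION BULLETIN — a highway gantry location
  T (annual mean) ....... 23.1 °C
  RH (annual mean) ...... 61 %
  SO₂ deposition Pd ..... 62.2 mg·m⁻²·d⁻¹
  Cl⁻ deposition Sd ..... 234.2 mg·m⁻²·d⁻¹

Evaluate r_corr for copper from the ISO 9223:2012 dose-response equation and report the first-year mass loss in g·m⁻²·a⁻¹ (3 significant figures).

copper: f(T) = -0.080·(T−10) [T>10 °C] = -1.0480
  sulphur-dioxide contribution → 0.1989 μm/a
  chloride contribution → 1.247 μm/a
  total first-year rate 1.446 μm/a
Convert to mass loss: 1.446 μm/a × 8.96 g/cm³ = 12.95 g·m⁻²·a⁻¹

r_corr = 13.0 g·m⁻²·a⁻¹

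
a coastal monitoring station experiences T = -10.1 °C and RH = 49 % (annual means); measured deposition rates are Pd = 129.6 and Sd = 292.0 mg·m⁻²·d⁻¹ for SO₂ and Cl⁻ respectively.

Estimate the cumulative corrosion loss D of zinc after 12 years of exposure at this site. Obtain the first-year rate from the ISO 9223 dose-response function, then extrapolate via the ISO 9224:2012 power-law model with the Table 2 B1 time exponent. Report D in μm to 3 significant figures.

D(12) = 5.77 μm

zinc: f(T) = +0.038·(T−10) [T≤10 °C] = -0.7638
  SO₂ term: 0.0129·129.6^0.44·exp(0.046·49-0.7638) = 0.4868
  Sd branch = 0.0175·Sd^0.57·e^(0.008·RH+0.085·T) = 0.2791 μm/a
  sum: 0.4868 + 0.2791 → r_corr = 0.7658 μm/a
ISO 9224: D(t) = r_corr · t^b with b = 0.813 (zinc, B1)
  D(12) = 0.7658 × 12^0.813 = 0.7658 × 7.54 = 5.774 μm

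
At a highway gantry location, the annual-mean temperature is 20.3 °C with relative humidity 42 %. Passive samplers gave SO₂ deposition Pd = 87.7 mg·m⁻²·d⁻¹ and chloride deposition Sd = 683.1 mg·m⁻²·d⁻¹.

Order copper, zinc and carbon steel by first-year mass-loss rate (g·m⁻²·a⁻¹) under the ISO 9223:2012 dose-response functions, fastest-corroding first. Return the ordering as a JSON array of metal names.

["carbon steel", "zinc", "copper"]

copper: temperature factor f = -0.080·(10.3) = -0.8240
  sulphur-dioxide contribution → 0.08867 μm/a
  chloride contribution → 0.7323 μm/a
  total first-year rate 0.821 μm/a
  mass loss = 0.821 μm/a × 8.96 g/cm³ = 7.356 g·m⁻²·a⁻¹
zinc: f(T) = -0.071·(T−10) [T>10 °C] = -0.7313
  sulphur-dioxide contribution → 0.3069 μm/a
  chloride contribution → 5.675 μm/a
  ⇒ r_corr(zinc) = 5.982 μm/a
  mass loss = 5.982 μm/a × 7.14 g/cm³ = 42.71 g·m⁻²·a⁻¹
carbon steel: T>10 °C ⇒ hinge -0.054·(20.3−10) = -0.5562
  sulphur-dioxide contribution → 24.08 μm/a
  chloride contribution → 52.55 μm/a
  total first-year rate 76.62 μm/a
  mass loss = 76.62 μm/a × 7.85 g/cm³ = 601.5 g·m⁻²·a⁻¹
Ordering by g·m⁻²·a⁻¹: carbon steel (602) > zinc (42.7) > copper (7.36)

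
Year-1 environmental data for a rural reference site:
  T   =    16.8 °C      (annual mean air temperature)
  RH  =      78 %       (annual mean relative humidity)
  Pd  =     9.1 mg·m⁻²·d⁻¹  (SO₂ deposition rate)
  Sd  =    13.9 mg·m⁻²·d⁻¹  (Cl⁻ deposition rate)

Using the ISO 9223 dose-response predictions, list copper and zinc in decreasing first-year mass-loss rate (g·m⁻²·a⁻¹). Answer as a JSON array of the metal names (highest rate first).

copper: temperature factor f = -0.080·(6.8) = -0.5440
  Pd branch = 0.0053·Pd^0.26·e^(0.059·RH+f) = 0.5445 μm/a
  Sd branch = 0.01025·Sd^0.27·e^(0.036·RH+0.049·T) = 0.7877 μm/a
  r_corr = 0.5445 + 0.7877 = 1.332 μm/a
  mass loss = 1.332 μm/a × 8.96 g/cm³ = 11.94 g·m⁻²·a⁻¹
zinc: T>10 °C ⇒ hinge -0.071·(16.8−10) = -0.4828
  SO₂ term: 0.0129·9.1^0.44·exp(0.046·78-0.4828) = 0.7606
  Cl⁻ term: 0.0175·13.9^0.57·exp(0.008·78+0.085·16.8) = 0.6106
  sum: 0.7606 + 0.6106 → r_corr = 1.371 μm/a
  mass loss = 1.371 μm/a × 7.14 g/cm³ = 9.79 g·m⁻²·a⁻¹
Ordering by g·m⁻²·a⁻¹: copper (11.9) > zinc (9.79)

["copper", "zinc"]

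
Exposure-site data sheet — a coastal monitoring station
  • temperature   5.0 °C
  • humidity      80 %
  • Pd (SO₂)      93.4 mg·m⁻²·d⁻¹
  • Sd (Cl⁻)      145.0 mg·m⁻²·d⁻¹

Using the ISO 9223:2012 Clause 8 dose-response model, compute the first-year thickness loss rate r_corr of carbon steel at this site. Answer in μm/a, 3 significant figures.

r_corr = 82.0 μm/a

carbon steel: f(T) = +0.150·(T−10) [T≤10 °C] = -0.7500
  SO₂ term: 1.77·93.4^0.52·exp(0.02·80-0.7500) = 43.82
  Cl⁻ term: 0.102·145.0^0.62·exp(0.033·80+0.04·5.0) = 38.2
  sum: 43.82 + 38.2 → r_corr = 82.02 μm/a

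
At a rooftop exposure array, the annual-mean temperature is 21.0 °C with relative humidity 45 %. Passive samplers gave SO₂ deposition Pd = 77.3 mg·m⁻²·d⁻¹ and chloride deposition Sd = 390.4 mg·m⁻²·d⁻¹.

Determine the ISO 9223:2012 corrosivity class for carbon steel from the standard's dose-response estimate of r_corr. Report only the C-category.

C4

carbon steel: temperature factor f = -0.054·(11.0) = -0.5940
  Pd branch = 1.77·Pd^0.52·e^(0.02·RH+f) = 23.05 μm/a
  Sd branch = 0.102·Sd^0.62·e^(0.033·RH+0.04·T) = 42.18 μm/a
  r_corr = 23.05 + 42.18 = 65.23 μm/a
65.2 μm/a falls in (50, 80] for carbon steel → category C4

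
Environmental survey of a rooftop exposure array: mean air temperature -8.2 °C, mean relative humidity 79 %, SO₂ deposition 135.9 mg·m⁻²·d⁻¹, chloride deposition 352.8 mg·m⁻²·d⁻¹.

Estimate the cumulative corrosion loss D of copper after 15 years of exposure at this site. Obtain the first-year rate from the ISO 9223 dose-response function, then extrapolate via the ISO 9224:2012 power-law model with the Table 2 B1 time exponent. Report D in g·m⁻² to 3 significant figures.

D(15) = 42.4 g·m⁻²

copper: temperature factor f = +0.126·(-18.2) = -2.2932
  SO₂ term: 0.0053·135.9^0.26·exp(0.059·79-2.2932) = 0.2029
  Sd branch = 0.01025·Sd^0.27·e^(0.036·RH+0.049·T) = 0.5744 μm/a
  r_corr = 0.2029 + 0.5744 = 0.7772 μm/a
Long-term exponent b (ISO 9224 Table 2, B1) = 0.667
  D(15) = 0.7772 × 15^0.667 = 0.7772 × 6.088 = 4.732 μm
  Mass loss = 4.732 μm × 8.96 g/cm³ = 42.4 g·m⁻²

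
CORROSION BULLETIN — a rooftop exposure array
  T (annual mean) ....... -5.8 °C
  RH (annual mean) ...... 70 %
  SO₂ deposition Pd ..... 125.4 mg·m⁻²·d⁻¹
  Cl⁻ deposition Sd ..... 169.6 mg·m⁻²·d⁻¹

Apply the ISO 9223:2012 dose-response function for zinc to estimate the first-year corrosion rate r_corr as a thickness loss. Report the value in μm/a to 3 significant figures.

zinc: f(T) = +0.038·(T−10) [T≤10 °C] = -0.6004
  sulphur-dioxide contribution → 1.484 μm/a
  chloride contribution → 0.3491 μm/a
  total first-year rate 1.833 μm/a

r_corr = 1.83 μm/a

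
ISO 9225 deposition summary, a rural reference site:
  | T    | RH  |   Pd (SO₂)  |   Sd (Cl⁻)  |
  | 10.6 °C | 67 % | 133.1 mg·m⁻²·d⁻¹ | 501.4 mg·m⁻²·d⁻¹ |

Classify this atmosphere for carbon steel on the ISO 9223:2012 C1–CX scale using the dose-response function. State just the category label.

C5

carbon steel: T>10 °C ⇒ hinge -0.054·(10.6−10) = -0.0324
  sulphur-dioxide contribution → 83.26 μm/a
  chloride contribution → 67.16 μm/a
  total first-year rate 150.4 μm/a
ISO 9223 Table 2 (carbon steel): 80 < 150 ≤ 200 μm/a ⇒ C5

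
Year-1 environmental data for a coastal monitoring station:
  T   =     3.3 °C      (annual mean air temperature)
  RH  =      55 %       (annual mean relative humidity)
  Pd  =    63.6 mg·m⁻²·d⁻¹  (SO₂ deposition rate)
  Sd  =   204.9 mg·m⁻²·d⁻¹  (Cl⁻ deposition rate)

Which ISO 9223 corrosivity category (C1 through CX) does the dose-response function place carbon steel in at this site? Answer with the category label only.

C3

carbon steel: T≤10 °C ⇒ hinge +0.150·(3.3−10) = -1.0050
  Pd branch = 1.77·Pd^0.52·e^(0.02·RH+f) = 16.87 μm/a
  Sd branch = 0.102·Sd^0.62·e^(0.033·RH+0.04·T) = 19.38 μm/a
  r_corr = 16.87 + 19.38 = 36.25 μm/a
ISO 9223 Table 2 (carbon steel): 25 < 36.2 ≤ 50 μm/a ⇒ C3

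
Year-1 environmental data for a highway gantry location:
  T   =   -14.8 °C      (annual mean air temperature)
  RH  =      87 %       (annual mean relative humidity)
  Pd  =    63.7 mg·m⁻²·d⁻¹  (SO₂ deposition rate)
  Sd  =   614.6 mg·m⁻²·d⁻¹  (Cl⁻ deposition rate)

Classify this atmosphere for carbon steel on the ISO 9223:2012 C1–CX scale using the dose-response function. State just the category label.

carbon steel: temperature factor f = +0.150·(-24.8) = -3.7200
  SO₂ term: 1.77·63.7^0.52·exp(0.02·87-3.7200) = 2.119
  Cl⁻ term: 0.102·614.6^0.62·exp(0.033·87+0.04·-14.8) = 53.37
  r_corr = 2.119 + 53.37 = 55.49 μm/a
Category bounds: 50…80 μm/a bracket r_corr ⇒ C4

C4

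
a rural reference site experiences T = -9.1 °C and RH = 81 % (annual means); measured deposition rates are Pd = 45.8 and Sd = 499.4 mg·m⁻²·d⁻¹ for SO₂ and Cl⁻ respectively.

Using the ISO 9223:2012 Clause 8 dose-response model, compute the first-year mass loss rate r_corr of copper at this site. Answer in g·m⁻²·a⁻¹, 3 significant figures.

r_corr = 7.19 g·m⁻²·a⁻¹

copper: T≤10 °C ⇒ hinge +0.126·(-9.1−10) = -2.4066
  sulphur-dioxide contribution → 0.1536 μm/a
  chloride contribution → 0.6487 μm/a
  ⇒ r_corr(copper) = 0.8023 μm/a
Convert to mass loss: 0.8023 μm/a × 8.96 g/cm³ = 7.189 g·m⁻²·a⁻¹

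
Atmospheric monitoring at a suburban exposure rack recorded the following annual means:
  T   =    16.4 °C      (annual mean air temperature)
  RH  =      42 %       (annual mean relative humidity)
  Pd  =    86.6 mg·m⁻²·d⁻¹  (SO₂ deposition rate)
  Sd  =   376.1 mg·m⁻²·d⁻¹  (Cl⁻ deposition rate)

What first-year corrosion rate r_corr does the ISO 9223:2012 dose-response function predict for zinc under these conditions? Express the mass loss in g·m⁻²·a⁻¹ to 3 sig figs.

r_corr = 23.6 g·m⁻²·a⁻¹

zinc: temperature factor f = -0.071·(6.4) = -0.4544
  SO₂ term: 0.0129·86.6^0.44·exp(0.046·42-0.4544) = 0.4025
  Sd branch = 0.0175·Sd^0.57·e^(0.008·RH+0.085·T) = 2.899 μm/a
  r_corr = 0.4025 + 2.899 = 3.302 μm/a
Convert to mass loss: 3.302 μm/a × 7.14 g/cm³ = 23.58 g·m⁻²·a⁻¹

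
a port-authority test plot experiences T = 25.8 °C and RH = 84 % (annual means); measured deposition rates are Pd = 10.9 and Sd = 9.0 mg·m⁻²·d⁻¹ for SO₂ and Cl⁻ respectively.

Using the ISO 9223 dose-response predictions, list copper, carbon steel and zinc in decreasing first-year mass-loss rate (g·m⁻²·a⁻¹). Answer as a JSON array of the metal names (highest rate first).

["carbon steel", "copper", "zinc"]

copper: T>10 °C ⇒ hinge -0.080·(25.8−10) = -1.2640
  Pd branch = 0.0053·Pd^0.26·e^(0.059·RH+f) = 0.3958 μm/a
  Sd branch = 0.01025·Sd^0.27·e^(0.036·RH+0.049·T) = 1.351 μm/a
  r_corr = 0.3958 + 1.351 = 1.747 μm/a
  mass loss = 1.747 μm/a × 8.96 g/cm³ = 15.65 g·m⁻²·a⁻¹
carbon steel: temperature factor f = -0.054·(15.8) = -0.8532
  Pd branch = 1.77·Pd^0.52·e^(0.02·RH+f) = 14.01 μm/a
  Cl⁻ term: 0.102·9.0^0.62·exp(0.033·84+0.04·25.8) = 17.88
  r_corr = 14.01 + 17.88 = 31.89 μm/a
  mass loss = 31.89 μm/a × 7.85 g/cm³ = 250.3 g·m⁻²·a⁻¹
zinc: f(T) = -0.071·(T−10) [T>10 °C] = -1.1218
  SO₂ term: 0.0129·10.9^0.44·exp(0.046·84-1.1218) = 0.5728
  Cl⁻ term: 0.0175·9.0^0.57·exp(0.008·84+0.085·25.8) = 1.075
  sum: 0.5728 + 1.075 → r_corr = 1.647 μm/a
  mass loss = 1.647 μm/a × 7.14 g/cm³ = 11.76 g·m⁻²·a⁻¹
Ordering by g·m⁻²·a⁻¹: carbon steel (250) > copper (15.7) > zinc (11.8)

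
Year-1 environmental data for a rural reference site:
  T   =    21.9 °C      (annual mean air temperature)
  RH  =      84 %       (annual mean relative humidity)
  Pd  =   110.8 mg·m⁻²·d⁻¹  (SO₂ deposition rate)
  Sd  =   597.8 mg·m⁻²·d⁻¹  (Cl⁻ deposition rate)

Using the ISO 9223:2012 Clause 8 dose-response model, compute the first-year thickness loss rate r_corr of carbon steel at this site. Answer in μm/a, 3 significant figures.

carbon steel: f(T) = -0.054·(T−10) [T>10 °C] = -0.6426
  sulphur-dioxide contribution → 57.77 μm/a
  chloride contribution → 206.2 μm/a
  total first-year rate 264 μm/a

r_corr = 264 μm/a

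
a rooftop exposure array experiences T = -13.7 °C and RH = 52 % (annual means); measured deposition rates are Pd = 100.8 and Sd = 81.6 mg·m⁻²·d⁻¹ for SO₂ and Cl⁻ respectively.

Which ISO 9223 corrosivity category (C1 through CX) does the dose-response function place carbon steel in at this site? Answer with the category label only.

C2

carbon steel: temperature factor f = +0.150·(-23.7) = -3.5550
  Pd branch = 1.77·Pd^0.52·e^(0.02·RH+f) = 1.576 μm/a
  Sd branch = 0.102·Sd^0.62·e^(0.033·RH+0.04·T) = 5.025 μm/a
  r_corr = 1.576 + 5.025 = 6.601 μm/a
ISO 9223 Table 2 (carbon steel): 1.3 < 6.6 ≤ 25 μm/a ⇒ C2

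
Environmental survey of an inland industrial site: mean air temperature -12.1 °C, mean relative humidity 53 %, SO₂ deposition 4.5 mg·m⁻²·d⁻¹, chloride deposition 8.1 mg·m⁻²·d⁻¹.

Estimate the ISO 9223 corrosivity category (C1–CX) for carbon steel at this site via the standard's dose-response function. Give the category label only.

C2

carbon steel: temperature factor f = +0.150·(-22.1) = -3.3150
  Pd branch = 1.77·Pd^0.52·e^(0.02·RH+f) = 0.4058 μm/a
  Cl⁻ term: 0.102·8.1^0.62·exp(0.033·53+0.04·-12.1) = 1.322
  r_corr = 0.4058 + 1.322 = 1.728 μm/a
1.73 μm/a falls in (1.3, 25] for carbon steel → category C2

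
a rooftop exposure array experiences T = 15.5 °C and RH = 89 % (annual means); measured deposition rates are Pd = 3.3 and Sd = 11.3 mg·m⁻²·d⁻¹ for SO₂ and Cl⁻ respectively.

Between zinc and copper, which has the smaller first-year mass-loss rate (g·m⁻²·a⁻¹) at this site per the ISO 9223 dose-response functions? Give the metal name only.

zinc

zinc: f(T) = -0.071·(T−10) [T>10 °C] = -0.3905
  sulphur-dioxide contribution → 0.8854 μm/a
  chloride contribution → 0.5305 μm/a
  total first-year rate 1.416 μm/a
  mass loss = 1.416 μm/a × 7.14 g/cm³ = 10.11 g·m⁻²·a⁻¹
copper: f(T) = -0.080·(T−10) [T>10 °C] = -0.4400
  sulphur-dioxide contribution → 0.8881 μm/a
  chloride contribution → 1.038 μm/a
  total first-year rate 1.927 μm/a
  mass loss = 1.927 μm/a × 8.96 g/cm³ = 17.26 g·m⁻²·a⁻¹
Ordering by g·m⁻²·a⁻¹: copper (17.3) > zinc (10.1)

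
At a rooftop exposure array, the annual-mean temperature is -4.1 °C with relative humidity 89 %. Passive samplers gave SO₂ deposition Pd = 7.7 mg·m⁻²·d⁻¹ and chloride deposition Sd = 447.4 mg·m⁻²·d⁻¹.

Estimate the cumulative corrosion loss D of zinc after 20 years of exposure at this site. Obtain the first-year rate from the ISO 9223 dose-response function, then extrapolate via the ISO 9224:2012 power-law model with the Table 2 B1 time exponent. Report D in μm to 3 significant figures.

zinc: temperature factor f = +0.038·(-14.1) = -0.5358
  Pd branch = 0.0129·Pd^0.44·e^(0.046·RH+f) = 1.112 μm/a
  Cl⁻ term: 0.0175·447.4^0.57·exp(0.008·89+0.085·-4.1) = 0.8162
  sum: 1.112 + 0.8162 → r_corr = 1.928 μm/a
Long-term exponent b (ISO 9224 Table 2, B1) = 0.813
  D(20) = 1.928 × 20^0.813 = 1.928 × 11.42 = 22.02 μm

D(20) = 22.0 μm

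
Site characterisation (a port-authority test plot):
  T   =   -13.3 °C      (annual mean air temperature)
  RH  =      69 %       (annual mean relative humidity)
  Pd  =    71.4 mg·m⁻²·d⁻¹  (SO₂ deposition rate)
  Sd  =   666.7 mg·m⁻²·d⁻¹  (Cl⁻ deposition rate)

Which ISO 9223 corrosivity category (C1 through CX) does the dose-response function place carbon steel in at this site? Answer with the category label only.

C3

carbon steel: f(T) = +0.150·(T−10) [T≤10 °C] = -3.4950
  SO₂ term: 1.77·71.4^0.52·exp(0.02·69-3.4950) = 1.965
  Cl⁻ term: 0.102·666.7^0.62·exp(0.033·69+0.04·-13.3) = 32.91
  sum: 1.965 + 32.91 → r_corr = 34.87 μm/a
ISO 9223 Table 2 (carbon steel): 25 < 34.9 ≤ 50 μm/a ⇒ C3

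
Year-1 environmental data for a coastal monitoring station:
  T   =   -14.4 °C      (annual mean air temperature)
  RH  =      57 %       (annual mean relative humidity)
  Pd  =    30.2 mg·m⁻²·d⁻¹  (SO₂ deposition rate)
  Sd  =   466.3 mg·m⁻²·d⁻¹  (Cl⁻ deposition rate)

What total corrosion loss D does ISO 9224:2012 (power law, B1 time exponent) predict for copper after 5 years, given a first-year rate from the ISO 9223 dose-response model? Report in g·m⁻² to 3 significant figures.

copper: T≤10 °C ⇒ hinge +0.126·(-14.4−10) = -3.0744
  SO₂ term: 0.0053·30.2^0.26·exp(0.059·57-3.0744) = 0.01716
  Cl⁻ term: 0.01025·466.3^0.27·exp(0.036·57+0.049·-14.4) = 0.207
  r_corr = 0.01716 + 0.207 = 0.2242 μm/a
ISO 9224: D(t) = r_corr · t^b with b = 0.667 (copper, B1)
  D(5) = 0.2242 × 5^0.667 = 0.2242 × 2.926 = 0.6558 μm
  Mass loss = 0.6558 μm × 8.96 g/cm³ = 5.876 g·m⁻²

D(5) = 5.88 g·m⁻²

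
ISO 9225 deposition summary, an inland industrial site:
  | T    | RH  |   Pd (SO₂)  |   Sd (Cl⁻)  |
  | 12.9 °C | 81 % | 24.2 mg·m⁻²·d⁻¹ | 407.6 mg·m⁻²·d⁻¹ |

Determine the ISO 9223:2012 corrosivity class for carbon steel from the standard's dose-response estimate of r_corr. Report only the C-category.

carbon steel: temperature factor f = -0.054·(2.9) = -0.1566
  SO₂ term: 1.77·24.2^0.52·exp(0.02·81-0.1566) = 40.1
  Cl⁻ term: 0.102·407.6^0.62·exp(0.033·81+0.04·12.9) = 102.8
  r_corr = 40.1 + 102.8 = 142.9 μm/a
143 μm/a falls in (80, 200] for carbon steel → category C5

C5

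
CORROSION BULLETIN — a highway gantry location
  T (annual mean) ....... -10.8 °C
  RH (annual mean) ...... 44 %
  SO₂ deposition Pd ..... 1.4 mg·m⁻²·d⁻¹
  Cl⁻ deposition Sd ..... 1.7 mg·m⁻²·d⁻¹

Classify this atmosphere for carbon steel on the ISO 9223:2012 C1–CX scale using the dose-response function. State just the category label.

carbon steel: temperature factor f = +0.150·(-20.8) = -3.1200
  SO₂ term: 1.77·1.4^0.52·exp(0.02·44-3.1200) = 0.2245
  Cl⁻ term: 0.102·1.7^0.62·exp(0.033·44+0.04·-10.8) = 0.3931
  sum: 0.2245 + 0.3931 → r_corr = 0.6175 μm/a
ISO 9223 Table 2 (carbon steel): 0 < 0.618 ≤ 1.3 μm/a ⇒ C1

C1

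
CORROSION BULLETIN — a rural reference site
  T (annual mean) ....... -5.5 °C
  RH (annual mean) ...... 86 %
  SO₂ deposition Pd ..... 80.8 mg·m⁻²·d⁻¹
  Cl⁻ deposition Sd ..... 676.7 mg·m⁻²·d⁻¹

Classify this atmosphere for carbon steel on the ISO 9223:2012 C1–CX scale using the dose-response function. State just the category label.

carbon steel: temperature factor f = +0.150·(-15.5) = -2.3250
  SO₂ term: 1.77·80.8^0.52·exp(0.02·86-2.3250) = 9.486
  Cl⁻ term: 0.102·676.7^0.62·exp(0.033·86+0.04·-5.5) = 79.51
  r_corr = 9.486 + 79.51 = 89 μm/a
ISO 9223 Table 2 (carbon steel): 80 < 89 ≤ 200 μm/a ⇒ C5

C5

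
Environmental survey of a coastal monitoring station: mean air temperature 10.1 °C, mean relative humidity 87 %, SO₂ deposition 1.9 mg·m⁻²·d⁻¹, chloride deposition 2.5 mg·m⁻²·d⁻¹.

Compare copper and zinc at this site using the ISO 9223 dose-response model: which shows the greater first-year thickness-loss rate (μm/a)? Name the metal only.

copper

copper: T>10 °C ⇒ hinge -0.080·(10.1−10) = -0.0080
  sulphur-dioxide contribution → 1.053 μm/a
  chloride contribution → 0.4935 μm/a
  total first-year rate 1.547 μm/a
zinc: temperature factor f = -0.071·(0.1) = -0.0071
  sulphur-dioxide contribution → 0.9294 μm/a
  chloride contribution → 0.1396 μm/a
  total first-year rate 1.069 μm/a
Ordering by μm/a: copper (1.55) > zinc (1.07)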